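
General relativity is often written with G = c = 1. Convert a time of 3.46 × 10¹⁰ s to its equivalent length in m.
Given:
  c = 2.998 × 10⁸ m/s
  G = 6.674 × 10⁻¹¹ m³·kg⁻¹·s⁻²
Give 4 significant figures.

1.037 × 10¹⁹ m

Time → length via c.
3.46 × 10¹⁰ s × (c) = 1.037 × 10¹⁹ m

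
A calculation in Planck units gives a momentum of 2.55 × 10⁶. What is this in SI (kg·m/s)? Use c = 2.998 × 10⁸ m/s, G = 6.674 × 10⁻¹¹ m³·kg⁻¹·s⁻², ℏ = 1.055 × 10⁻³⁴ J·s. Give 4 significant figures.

One Planck momentum: p_P = √(ℏc³/G) = 6.527 kg·m/s.
2.55 × 10⁶ × 6.527 kg·m/s = 1.664 × 10⁷ kg·m/s

1.664 × 10⁷ kg·m/s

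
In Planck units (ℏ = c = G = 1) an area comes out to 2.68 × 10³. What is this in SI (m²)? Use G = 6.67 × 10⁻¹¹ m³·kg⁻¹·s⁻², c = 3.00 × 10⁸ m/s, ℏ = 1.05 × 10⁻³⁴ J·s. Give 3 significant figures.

One Planck area: A_P = ℏG/c³ = 2.59 × 10⁻⁷⁰ m².
2.68 × 10³ × 2.59 × 10⁻⁷⁰ m² = 6.95 × 10⁻⁶⁷ m²

6.95 × 10⁻⁶⁷ m²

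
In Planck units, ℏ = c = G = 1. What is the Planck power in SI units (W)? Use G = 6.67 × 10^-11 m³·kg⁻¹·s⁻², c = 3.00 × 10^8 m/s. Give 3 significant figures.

3.64 × 10^52 W

Dimensional analysis gives P_P = c⁵/G.
  = 2.43 × 10^42 / 6.67 × 10^-11
  = 3.64 × 10^52 W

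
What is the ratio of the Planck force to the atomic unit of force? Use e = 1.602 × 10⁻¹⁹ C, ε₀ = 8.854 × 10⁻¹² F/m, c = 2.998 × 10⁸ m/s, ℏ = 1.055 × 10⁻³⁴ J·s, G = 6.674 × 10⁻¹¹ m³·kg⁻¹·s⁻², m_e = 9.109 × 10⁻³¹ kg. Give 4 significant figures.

Planck force: F_P = c⁴/G = 1.210 × 10⁴⁴ N
atomic unit of force: F_au = E_h/a₀ = m_e²e⁶/((4πε₀)³ℏ⁴) = 8.220 × 10⁻⁸ N
ratio = 1.210 × 10⁴⁴ / 8.220 × 10⁻⁸ = 1.473 × 10⁵¹

1.473 × 10⁵¹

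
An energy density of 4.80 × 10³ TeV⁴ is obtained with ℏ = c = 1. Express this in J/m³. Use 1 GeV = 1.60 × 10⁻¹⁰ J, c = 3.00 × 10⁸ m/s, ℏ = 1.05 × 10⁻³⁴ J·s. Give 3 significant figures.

[E]/[L]³ = [E]⁴/(ℏc)³; restore (ℏc)⁻³.
1 GeV⁴ → 1/(ℏc)³ × (1 GeV in J)⁴ = 2.10 × 10³⁷ J/m³.
Convert the energy scale: 4.80 × 10³ TeV⁴ = 4.80 × 10¹⁵ GeV⁴.
Result: 4.80 × 10¹⁵ × 2.10 × 10³⁷ = 1.01 × 10⁵³ J/m³.

1.01 × 10⁵³ J/m³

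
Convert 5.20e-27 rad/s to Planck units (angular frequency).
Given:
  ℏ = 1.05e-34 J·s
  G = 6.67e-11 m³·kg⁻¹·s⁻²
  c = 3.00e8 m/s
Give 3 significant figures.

2.79e-70

Planck angular frequency: ω_P = √(c⁵/(ℏG)) = 1.86e43 rad/s.
5.20e-27 / 1.86e43 = 2.79e-70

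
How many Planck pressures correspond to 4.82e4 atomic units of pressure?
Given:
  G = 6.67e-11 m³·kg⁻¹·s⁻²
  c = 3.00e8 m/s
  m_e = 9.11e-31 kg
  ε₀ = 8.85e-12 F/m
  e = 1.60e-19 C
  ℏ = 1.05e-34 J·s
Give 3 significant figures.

atomic unit of pressure: P_au = E_h/a₀³ = m_e⁴e¹⁰/((4πε₀)⁵ℏ⁸) = 3.01e13 Pa
Planck pressure: p_P = c⁷/(ℏG²) = 4.68e113 Pa
4.82e4 × 3.01e13 / 4.68e113 = 3.10e-96

3.10e-96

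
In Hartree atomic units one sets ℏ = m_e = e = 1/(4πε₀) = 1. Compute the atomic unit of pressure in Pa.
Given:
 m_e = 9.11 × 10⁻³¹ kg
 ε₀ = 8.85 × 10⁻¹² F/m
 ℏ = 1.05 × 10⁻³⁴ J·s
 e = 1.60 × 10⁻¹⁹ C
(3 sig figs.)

3.01 × 10¹³ Pa

P_au = E_h/a₀³ = m_e⁴e¹⁰/((4πε₀)⁵ℏ⁸)
E_h = 4.38 × 10⁻¹⁸ J
a₀ = 5.26 × 10⁻¹¹ m
E_h/a₀³ = 3.01 × 10¹³ Pa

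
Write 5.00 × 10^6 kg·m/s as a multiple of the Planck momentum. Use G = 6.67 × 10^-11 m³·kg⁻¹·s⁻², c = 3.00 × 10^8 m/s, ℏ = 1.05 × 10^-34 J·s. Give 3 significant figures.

7.67 × 10^5

Planck momentum: p_P = √(ℏc³/G) = 6.52 kg·m/s.
5.00 × 10^6 / 6.52 = 7.67 × 10^5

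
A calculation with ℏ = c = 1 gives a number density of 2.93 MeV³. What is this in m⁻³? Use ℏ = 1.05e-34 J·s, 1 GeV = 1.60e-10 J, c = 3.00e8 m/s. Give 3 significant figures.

Number density is [L]⁻³ = [E]³/(ℏc)³.
1 GeV³ → 1/(ℏc)³ × (1 GeV in J)³ = 1.31e47 m⁻³.
Convert the energy scale: 2.93 MeV³ = 2.93e-9 GeV³.
Result: 2.93e-9 × 1.31e47 = 3.84e38 m⁻³.

3.84e38 m⁻³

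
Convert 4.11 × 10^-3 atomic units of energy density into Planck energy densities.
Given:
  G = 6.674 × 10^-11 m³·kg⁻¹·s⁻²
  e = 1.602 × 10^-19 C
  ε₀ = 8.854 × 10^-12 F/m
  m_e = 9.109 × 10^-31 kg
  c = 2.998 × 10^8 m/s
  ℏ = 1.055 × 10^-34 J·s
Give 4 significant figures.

2.599 × 10^-103

atomic unit of energy density: u_au = E_h/a₀³ = m_e⁴e¹⁰/((4πε₀)⁵ℏ⁸) = 2.929 × 10^13 J/m³
Planck energy density: u_P = c⁷/(ℏG²) = 4.632 × 10^113 J/m³
4.11 × 10^-3 × 2.929 × 10^13 / 4.632 × 10^113 = 2.599 × 10^-103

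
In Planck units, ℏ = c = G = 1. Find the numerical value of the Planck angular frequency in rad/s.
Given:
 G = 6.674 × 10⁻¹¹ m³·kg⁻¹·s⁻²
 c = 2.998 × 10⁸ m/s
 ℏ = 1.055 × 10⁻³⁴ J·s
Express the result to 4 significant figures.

1.855 × 10⁴³ rad/s

Dimensional analysis gives ω_P = √(c⁵/(ℏG)).
  = √(3.440 × 10⁸⁶)
  = 1.855 × 10⁴³ rad/s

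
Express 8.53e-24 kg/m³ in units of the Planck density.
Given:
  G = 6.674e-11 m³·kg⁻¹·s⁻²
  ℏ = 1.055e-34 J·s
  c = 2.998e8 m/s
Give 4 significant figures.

Planck density: ρ_P = c⁵/(ℏG²) = 5.154e96 kg/m³.
8.53e-24 / 5.154e96 = 1.655e-120

1.655e-120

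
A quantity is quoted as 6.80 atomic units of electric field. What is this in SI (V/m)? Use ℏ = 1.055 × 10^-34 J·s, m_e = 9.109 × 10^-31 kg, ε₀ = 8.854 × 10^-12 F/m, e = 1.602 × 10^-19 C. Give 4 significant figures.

3.489 × 10^12 V/m

One atomic unit of electric field: E_au = E_h/(e a₀) = m_e²e⁵/((4πε₀)³ℏ⁴) = 5.131 × 10^11 V/m.
6.80 × 5.131 × 10^11 V/m = 3.489 × 10^12 V/m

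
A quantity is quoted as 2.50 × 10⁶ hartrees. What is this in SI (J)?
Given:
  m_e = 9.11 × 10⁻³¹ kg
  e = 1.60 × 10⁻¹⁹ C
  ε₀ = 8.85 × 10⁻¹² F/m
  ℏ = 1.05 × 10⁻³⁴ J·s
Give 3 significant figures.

1.09 × 10⁻¹¹ J

One hartree: E_h = m_e e⁴/(4πε₀ℏ)² = 4.38 × 10⁻¹⁸ J.
2.50 × 10⁶ × 4.38 × 10⁻¹⁸ J = 1.09 × 10⁻¹¹ J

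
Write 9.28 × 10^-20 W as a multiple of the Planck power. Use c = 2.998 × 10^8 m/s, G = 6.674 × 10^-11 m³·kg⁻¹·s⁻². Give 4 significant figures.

Planck power: P_P = c⁵/G = 3.629 × 10^52 W.
9.28 × 10^-20 / 3.629 × 10^52 = 2.557 × 10^-72

2.557 × 10^-72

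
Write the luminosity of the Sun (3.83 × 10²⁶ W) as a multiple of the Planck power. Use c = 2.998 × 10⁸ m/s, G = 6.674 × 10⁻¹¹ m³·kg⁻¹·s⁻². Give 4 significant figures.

Planck power: P_P = c⁵/G = 3.629 × 10⁵² W.
3.83 × 10²⁶ / 3.629 × 10⁵² = 1.055 × 10⁻²⁶

1.055 × 10⁻²⁶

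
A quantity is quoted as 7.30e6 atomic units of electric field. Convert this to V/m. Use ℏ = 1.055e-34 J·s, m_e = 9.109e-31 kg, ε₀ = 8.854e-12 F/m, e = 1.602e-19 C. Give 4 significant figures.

3.746e18 V/m

One atomic unit of electric field: E_au = E_h/(e a₀) = m_e²e⁵/((4πε₀)³ℏ⁴) = 5.131e11 V/m.
7.30e6 × 5.131e11 V/m = 3.746e18 V/m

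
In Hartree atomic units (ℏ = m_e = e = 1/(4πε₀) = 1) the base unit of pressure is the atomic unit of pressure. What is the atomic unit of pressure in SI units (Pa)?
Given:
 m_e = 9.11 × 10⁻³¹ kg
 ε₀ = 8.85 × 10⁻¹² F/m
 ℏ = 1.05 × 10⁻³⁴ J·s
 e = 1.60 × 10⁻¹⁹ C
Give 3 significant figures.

P_au = E_h/a₀³ = m_e⁴e¹⁰/((4πε₀)⁵ℏ⁸)
E_h = 4.38 × 10⁻¹⁸ J
a₀ = 5.26 × 10⁻¹¹ m
E_h/a₀³ = 3.01 × 10¹³ Pa

3.01 × 10¹³ Pa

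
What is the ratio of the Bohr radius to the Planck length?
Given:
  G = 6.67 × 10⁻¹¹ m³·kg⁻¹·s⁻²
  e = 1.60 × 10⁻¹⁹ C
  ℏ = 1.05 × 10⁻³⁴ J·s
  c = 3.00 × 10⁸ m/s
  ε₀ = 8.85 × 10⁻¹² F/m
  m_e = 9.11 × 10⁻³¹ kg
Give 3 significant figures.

3.26 × 10²⁴

Bohr radius: a₀ = 4πε₀ℏ²/(m_e e²) = 5.26 × 10⁻¹¹ m
Planck length: ℓ_P = √(ℏG/c³) = 1.61 × 10⁻³⁵ m
ratio = 5.26 × 10⁻¹¹ / 1.61 × 10⁻³⁵ = 3.26 × 10²⁴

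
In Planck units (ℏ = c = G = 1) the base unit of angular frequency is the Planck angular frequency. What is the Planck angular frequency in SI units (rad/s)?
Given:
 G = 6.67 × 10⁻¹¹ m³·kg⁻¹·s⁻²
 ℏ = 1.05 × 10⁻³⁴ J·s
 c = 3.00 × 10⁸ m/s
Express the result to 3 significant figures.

ω_P = √(c⁵/(ℏG))
  = √(3.47 × 10⁸⁶)
  = 1.86 × 10⁴³ rad/s

1.86 × 10⁴³ rad/s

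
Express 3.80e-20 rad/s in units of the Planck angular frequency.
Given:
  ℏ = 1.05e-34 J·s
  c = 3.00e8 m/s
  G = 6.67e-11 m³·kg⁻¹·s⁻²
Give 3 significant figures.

2.04e-63

Planck angular frequency: ω_P = √(c⁵/(ℏG)) = 1.86e43 rad/s.
3.80e-20 / 1.86e43 = 2.04e-63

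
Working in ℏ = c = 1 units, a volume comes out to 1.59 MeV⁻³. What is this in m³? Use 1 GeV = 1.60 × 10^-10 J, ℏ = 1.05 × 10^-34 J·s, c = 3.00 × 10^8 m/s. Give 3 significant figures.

1.21 × 10^-38 m³

Volume is [L]³ = [E]⁻³·(ℏc)³.
1 GeV⁻³ → (ℏc)³ × (1 GeV in J)⁻³ = 7.63 × 10^-48 m³.
Convert the energy scale: 1.59 MeV⁻³ = 1.59 × 10^9 GeV⁻³.
Result: 1.59 × 10^9 × 7.63 × 10^-48 = 1.21 × 10^-38 m³.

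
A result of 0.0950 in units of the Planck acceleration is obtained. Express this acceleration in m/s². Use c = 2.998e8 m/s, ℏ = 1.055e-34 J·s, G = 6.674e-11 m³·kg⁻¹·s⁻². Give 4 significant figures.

5.282e50 m/s²

One Planck acceleration: a_P = √(c⁷/(ℏG)) = 5.560e51 m/s².
0.0950 × 5.560e51 m/s² = 5.282e50 m/s²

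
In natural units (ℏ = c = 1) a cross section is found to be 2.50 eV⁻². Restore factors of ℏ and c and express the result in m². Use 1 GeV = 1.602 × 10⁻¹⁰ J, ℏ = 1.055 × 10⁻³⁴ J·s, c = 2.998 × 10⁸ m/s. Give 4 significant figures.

Area is [L]² = [E]⁻²·(ℏc)²; restore (ℏc)².
1 GeV⁻² → (ℏc)² × (1 GeV in J)⁻² = 3.898 × 10⁻³² m².
Convert the energy scale: 2.50 eV⁻² = 2.50 × 10¹⁸ GeV⁻².
Result: 2.50 × 10¹⁸ × 3.898 × 10⁻³² = 9.745 × 10⁻¹⁴ m².

9.745 × 10⁻¹⁴ m²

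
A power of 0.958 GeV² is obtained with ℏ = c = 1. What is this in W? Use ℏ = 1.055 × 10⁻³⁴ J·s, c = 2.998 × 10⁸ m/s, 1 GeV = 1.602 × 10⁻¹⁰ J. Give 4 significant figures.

Power is [E]/[T] = [E]²/ℏ.
1 GeV² → 1/ℏ × (1 GeV in J)² = 2.433 × 10¹⁴ W.
Result: 0.958 × 2.433 × 10¹⁴ = 2.330 × 10¹⁴ W.

2.330 × 10¹⁴ W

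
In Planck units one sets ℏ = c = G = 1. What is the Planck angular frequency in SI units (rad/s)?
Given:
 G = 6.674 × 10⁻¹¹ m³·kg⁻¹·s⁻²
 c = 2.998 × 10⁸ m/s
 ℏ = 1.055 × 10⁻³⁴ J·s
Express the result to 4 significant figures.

ω_P = √(c⁵/(ℏG))
  = √(3.440 × 10⁸⁶)
  = 1.855 × 10⁴³ rad/s

1.855 × 10⁴³ rad/s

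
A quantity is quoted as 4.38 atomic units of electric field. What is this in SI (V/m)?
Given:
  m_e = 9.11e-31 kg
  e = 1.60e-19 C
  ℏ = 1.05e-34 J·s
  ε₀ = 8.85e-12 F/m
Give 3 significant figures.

One atomic unit of electric field: E_au = E_h/(e a₀) = m_e²e⁵/((4πε₀)³ℏ⁴) = 5.20e11 V/m.
4.38 × 5.20e11 V/m = 2.28e12 V/m

2.28e12 V/m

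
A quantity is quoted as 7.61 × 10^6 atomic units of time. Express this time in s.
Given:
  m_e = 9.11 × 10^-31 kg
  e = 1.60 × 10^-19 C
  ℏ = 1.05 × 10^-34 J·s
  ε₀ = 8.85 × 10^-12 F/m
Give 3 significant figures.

One atomic unit of time: τ_au = (4πε₀)²ℏ³/(m_e e⁴) = 2.40 × 10^-17 s.
7.61 × 10^6 × 2.40 × 10^-17 s = 1.82 × 10^-10 s

1.82 × 10^-10 s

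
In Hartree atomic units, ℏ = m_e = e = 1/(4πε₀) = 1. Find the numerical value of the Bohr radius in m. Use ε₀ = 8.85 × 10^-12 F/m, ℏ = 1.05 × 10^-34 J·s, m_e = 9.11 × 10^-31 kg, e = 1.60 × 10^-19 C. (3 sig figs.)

5.26 × 10^-11 m

Dimensional analysis gives a₀ = 4πε₀ℏ²/(m_e e²).
  = 1.23 × 10^-78 / 2.33 × 10^-68
  = 5.26 × 10^-11 m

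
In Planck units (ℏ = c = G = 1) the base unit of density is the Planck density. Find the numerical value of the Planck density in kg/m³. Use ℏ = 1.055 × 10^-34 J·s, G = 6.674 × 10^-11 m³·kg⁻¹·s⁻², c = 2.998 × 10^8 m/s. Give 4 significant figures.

5.154 × 10^96 kg/m³

ρ_P = c⁵/(ℏG²)
  = 2.422 × 10^42 / 4.699 × 10^-55
  = 5.154 × 10^96 kg/m³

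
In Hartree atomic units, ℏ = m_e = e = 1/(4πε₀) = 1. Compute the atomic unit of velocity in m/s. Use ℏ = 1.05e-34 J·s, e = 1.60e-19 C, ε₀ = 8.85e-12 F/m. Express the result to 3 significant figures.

Dimensional analysis gives v_au = e²/(4πε₀ℏ).
  = 2.56e-38 / 1.17e-44
  = 2.19e6 m/s

2.19e6 m/s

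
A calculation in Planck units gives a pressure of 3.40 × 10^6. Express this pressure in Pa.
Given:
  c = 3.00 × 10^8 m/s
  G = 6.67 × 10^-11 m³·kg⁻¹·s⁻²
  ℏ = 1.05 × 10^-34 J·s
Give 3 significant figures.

One Planck pressure: p_P = c⁷/(ℏG²) = 4.68 × 10^113 Pa.
3.40 × 10^6 × 4.68 × 10^113 Pa = 1.59 × 10^120 Pa

1.59 × 10^120 Pa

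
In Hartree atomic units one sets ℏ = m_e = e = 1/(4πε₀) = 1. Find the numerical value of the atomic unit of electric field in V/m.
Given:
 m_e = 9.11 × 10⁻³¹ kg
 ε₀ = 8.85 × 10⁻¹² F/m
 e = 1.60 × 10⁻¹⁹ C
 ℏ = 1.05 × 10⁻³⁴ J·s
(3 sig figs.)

5.20 × 10¹¹ V/m

E_au = E_h/(e a₀) = m_e²e⁵/((4πε₀)³ℏ⁴)
E_h = 4.38 × 10⁻¹⁸ J
a₀ = 5.26 × 10⁻¹¹ m
E_h/(e·a₀) = 5.20 × 10¹¹ V/m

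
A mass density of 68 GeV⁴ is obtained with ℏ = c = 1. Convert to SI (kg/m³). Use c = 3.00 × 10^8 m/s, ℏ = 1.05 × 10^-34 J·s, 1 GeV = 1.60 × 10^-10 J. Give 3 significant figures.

1.58 × 10^22 kg/m³

Mass density is [E]/(c²[L]³) = [E]⁴/(ℏ³c⁵).
1 GeV⁴ → 1/(ℏ³c⁵) × (1 GeV in J)⁴ = 2.33 × 10^20 kg/m³.
Result: 68 × 2.33 × 10^20 = 1.58 × 10^22 kg/m³.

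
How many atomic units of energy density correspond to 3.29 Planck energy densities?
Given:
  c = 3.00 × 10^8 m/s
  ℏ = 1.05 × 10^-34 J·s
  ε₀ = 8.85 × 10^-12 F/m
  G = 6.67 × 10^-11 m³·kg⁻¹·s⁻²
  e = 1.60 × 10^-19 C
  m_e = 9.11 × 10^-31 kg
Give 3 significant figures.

Planck energy density: u_P = c⁷/(ℏG²) = 4.68 × 10^113 J/m³
atomic unit of energy density: u_au = E_h/a₀³ = m_e⁴e¹⁰/((4πε₀)⁵ℏ⁸) = 3.01 × 10^13 J/m³
3.29 × 4.68 × 10^113 / 3.01 × 10^13 = 5.11 × 10^100

5.11 × 10^100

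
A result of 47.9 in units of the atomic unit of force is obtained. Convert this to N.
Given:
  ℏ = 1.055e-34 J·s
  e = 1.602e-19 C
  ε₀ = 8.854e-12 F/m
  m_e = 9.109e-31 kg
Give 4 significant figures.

One atomic unit of force: F_au = E_h/a₀ = m_e²e⁶/((4πε₀)³ℏ⁴) = 8.220e-8 N.
47.9 × 8.220e-8 N = 3.937e-6 N

3.937e-6 N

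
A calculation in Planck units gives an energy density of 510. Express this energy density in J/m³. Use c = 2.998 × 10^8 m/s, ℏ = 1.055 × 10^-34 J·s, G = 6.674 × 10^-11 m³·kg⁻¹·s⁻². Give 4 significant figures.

One Planck energy density: u_P = c⁷/(ℏG²) = 4.632 × 10^113 J/m³.
510 × 4.632 × 10^113 J/m³ = 2.362 × 10^116 J/m³

2.362 × 10^116 J/m³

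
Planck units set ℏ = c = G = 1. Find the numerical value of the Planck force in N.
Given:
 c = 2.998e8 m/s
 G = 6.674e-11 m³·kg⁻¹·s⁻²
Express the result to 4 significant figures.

Dimensional analysis gives F_P = c⁴/G.
  = 8.078e33 / 6.674e-11
  = 1.210e44 N

1.210e44 N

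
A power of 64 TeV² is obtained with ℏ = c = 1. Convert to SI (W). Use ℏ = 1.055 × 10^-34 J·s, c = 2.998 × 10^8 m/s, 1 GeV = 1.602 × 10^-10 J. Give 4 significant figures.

1.557 × 10^22 W

Power is [E]/[T] = [E]²/ℏ.
1 GeV² → 1/ℏ × (1 GeV in J)² = 2.433 × 10^14 W.
Convert the energy scale: 64 TeV² = 6.40 × 10^7 GeV².
Result: 6.40 × 10^7 × 2.433 × 10^14 = 1.557 × 10^22 W.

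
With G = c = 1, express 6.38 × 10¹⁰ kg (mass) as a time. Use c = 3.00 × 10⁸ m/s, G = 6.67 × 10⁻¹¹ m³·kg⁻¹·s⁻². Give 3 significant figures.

1.58 × 10⁻²⁵ s

Mass → time via G/c³.
6.38 × 10¹⁰ kg × (G/c³) = 1.58 × 10⁻²⁵ s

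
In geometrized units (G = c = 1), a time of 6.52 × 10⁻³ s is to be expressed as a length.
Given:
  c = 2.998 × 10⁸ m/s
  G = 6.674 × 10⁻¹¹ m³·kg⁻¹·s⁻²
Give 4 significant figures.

Time → length via c.
6.52 × 10⁻³ s × (c) = 1.955 × 10⁶ m

1.955 × 10⁶ m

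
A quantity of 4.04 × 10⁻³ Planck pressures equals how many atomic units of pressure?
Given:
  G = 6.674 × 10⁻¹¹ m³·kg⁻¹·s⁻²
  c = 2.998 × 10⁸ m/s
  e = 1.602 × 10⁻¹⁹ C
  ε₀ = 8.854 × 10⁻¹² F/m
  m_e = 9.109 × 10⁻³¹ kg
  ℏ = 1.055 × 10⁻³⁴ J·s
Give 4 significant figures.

6.389 × 10⁹⁷

Planck pressure: p_P = c⁷/(ℏG²) = 4.632 × 10¹¹³ Pa
atomic unit of pressure: P_au = E_h/a₀³ = m_e⁴e¹⁰/((4πε₀)⁵ℏ⁸) = 2.929 × 10¹³ Pa
4.04 × 10⁻³ × 4.632 × 10¹¹³ / 2.929 × 10¹³ = 6.389 × 10⁹⁷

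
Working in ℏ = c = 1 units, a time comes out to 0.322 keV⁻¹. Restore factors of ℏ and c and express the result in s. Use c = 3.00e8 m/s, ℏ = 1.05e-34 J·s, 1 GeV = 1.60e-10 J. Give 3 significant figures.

A time is [E]⁻¹ in ℏ=c=1; restore one factor of ℏ.
1 GeV⁻¹ → ℏ × (1 GeV in J)⁻¹ = 6.56e-25 s.
Convert the energy scale: 0.322 keV⁻¹ = 3.22e5 GeV⁻¹.
Result: 3.22e5 × 6.56e-25 = 2.11e-19 s.

2.11e-19 s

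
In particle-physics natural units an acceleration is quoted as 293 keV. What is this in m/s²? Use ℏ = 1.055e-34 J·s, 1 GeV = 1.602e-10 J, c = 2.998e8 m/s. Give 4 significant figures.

Acceleration is [L]/[T]² = c·[E]/ℏ.
1 GeV → c/ℏ × (1 GeV in J) = 4.552e32 m/s².
Convert the energy scale: 293 keV = 2.93e-4 GeV.
Result: 2.93e-4 × 4.552e32 = 1.334e29 m/s².

1.334e29 m/s²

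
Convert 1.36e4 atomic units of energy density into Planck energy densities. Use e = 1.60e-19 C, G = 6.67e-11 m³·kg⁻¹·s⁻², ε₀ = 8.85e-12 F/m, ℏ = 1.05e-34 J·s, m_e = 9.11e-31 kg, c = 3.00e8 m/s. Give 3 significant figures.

atomic unit of energy density: u_au = E_h/a₀³ = m_e⁴e¹⁰/((4πε₀)⁵ℏ⁸) = 3.01e13 J/m³
Planck energy density: u_P = c⁷/(ℏG²) = 4.68e113 J/m³
1.36e4 × 3.01e13 / 4.68e113 = 8.75e-97

8.75e-97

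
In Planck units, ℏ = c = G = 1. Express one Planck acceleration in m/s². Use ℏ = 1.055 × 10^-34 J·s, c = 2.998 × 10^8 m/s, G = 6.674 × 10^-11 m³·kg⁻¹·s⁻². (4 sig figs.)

5.560 × 10^51 m/s²

The unique combination of the constants set to 1 with dimensions of acceleration is a_P = √(c⁷/(ℏG)).
  = √(3.092 × 10^103)
  = 5.560 × 10^51 m/s²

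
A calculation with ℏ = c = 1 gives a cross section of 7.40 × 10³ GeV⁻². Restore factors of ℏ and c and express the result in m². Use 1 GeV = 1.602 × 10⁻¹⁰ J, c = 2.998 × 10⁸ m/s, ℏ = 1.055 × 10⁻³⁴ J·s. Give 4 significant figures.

2.885 × 10⁻²⁸ m²

Area is [L]² = [E]⁻²·(ℏc)²; restore (ℏc)².
1 GeV⁻² → (ℏc)² × (1 GeV in J)⁻² = 3.898 × 10⁻³² m².
Result: 7.40 × 10³ × 3.898 × 10⁻³² = 2.885 × 10⁻²⁸ m².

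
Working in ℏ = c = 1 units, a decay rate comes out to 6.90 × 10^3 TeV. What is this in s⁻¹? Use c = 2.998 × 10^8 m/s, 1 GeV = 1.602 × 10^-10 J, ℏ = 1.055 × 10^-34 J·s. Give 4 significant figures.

A rate is [E]/ℏ; divide by ℏ.
1 GeV → 1/ℏ × (1 GeV in J) = 1.518 × 10^24 s⁻¹.
Convert the energy scale: 6.90 × 10^3 TeV = 6.90 × 10^6 GeV.
Result: 6.90 × 10^6 × 1.518 × 10^24 = 1.048 × 10^31 s⁻¹.

1.048 × 10^31 s⁻¹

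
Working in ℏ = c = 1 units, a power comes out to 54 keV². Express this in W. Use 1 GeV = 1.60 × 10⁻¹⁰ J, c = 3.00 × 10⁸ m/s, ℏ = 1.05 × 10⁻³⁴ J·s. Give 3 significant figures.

Power is [E]/[T] = [E]²/ℏ.
1 GeV² → 1/ℏ × (1 GeV in J)² = 2.44 × 10¹⁴ W.
Convert the energy scale: 54 keV² = 5.40 × 10⁻¹¹ GeV².
Result: 5.40 × 10⁻¹¹ × 2.44 × 10¹⁴ = 1.32 × 10⁴ W.

1.32 × 10⁴ W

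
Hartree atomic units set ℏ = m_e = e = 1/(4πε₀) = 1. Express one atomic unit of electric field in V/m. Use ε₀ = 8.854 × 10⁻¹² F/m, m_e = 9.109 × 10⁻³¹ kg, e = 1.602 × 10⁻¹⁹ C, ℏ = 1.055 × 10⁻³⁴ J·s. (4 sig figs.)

The unique combination of the constants set to 1 with dimensions of electric field is E_au = E_h/(e a₀) = m_e²e⁵/((4πε₀)³ℏ⁴).
E_h = 4.354 × 10⁻¹⁸ J
a₀ = 5.297 × 10⁻¹¹ m
E_h/(e·a₀) = 5.131 × 10¹¹ V/m

5.131 × 10¹¹ V/m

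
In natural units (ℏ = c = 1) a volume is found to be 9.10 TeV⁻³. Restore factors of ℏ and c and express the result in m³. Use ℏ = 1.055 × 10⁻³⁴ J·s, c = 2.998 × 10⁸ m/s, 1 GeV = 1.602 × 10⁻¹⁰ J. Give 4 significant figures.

7.003 × 10⁻⁵⁶ m³

Volume is [L]³ = [E]⁻³·(ℏc)³.
1 GeV⁻³ → (ℏc)³ × (1 GeV in J)⁻³ = 7.696 × 10⁻⁴⁸ m³.
Convert the energy scale: 9.10 TeV⁻³ = 9.10 × 10⁻⁹ GeV⁻³.
Result: 9.10 × 10⁻⁹ × 7.696 × 10⁻⁴⁸ = 7.003 × 10⁻⁵⁶ m³.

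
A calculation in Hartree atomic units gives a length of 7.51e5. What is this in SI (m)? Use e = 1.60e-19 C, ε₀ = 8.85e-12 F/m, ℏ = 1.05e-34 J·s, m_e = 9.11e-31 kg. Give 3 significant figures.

One Bohr radius: a₀ = 4πε₀ℏ²/(m_e e²) = 5.26e-11 m.
7.51e5 × 5.26e-11 m = 3.95e-5 m

3.95e-5 m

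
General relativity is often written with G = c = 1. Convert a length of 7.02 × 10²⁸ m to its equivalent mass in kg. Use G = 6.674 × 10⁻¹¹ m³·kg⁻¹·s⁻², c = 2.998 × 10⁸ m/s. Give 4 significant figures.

9.454 × 10⁵⁵ kg

Length → mass via c²/G.
7.02 × 10²⁸ m × (c²/G) = 9.454 × 10⁵⁵ kg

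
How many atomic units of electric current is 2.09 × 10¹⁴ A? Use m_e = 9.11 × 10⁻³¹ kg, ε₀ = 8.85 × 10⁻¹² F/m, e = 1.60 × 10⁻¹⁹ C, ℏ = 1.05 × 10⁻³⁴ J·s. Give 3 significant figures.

atomic unit of electric current: I_au = e E_h/ℏ = m_e e⁵/((4πε₀)²ℏ³) = 6.67 × 10⁻³ A.
2.09 × 10¹⁴ / 6.67 × 10⁻³ = 3.13 × 10¹⁶

3.13 × 10¹⁶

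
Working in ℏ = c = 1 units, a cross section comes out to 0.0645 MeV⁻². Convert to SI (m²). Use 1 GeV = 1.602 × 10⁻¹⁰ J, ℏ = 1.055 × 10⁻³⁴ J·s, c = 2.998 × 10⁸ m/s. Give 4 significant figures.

2.514 × 10⁻²⁷ m²

Area is [L]² = [E]⁻²·(ℏc)²; restore (ℏc)².
1 GeV⁻² → (ℏc)² × (1 GeV in J)⁻² = 3.898 × 10⁻³² m².
Convert the energy scale: 0.0645 MeV⁻² = 6.45 × 10⁴ GeV⁻².
Result: 6.45 × 10⁴ × 3.898 × 10⁻³² = 2.514 × 10⁻²⁷ m².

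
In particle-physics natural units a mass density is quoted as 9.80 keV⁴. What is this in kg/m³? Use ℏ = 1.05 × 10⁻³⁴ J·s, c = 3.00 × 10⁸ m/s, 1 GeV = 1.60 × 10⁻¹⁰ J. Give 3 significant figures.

2.28 × 10⁻³ kg/m³

Mass density is [E]/(c²[L]³) = [E]⁴/(ℏ³c⁵).
1 GeV⁴ → 1/(ℏ³c⁵) × (1 GeV in J)⁴ = 2.33 × 10²⁰ kg/m³.
Convert the energy scale: 9.80 keV⁴ = 9.80 × 10⁻²⁴ GeV⁴.
Result: 9.80 × 10⁻²⁴ × 2.33 × 10²⁰ = 2.28 × 10⁻³ kg/m³.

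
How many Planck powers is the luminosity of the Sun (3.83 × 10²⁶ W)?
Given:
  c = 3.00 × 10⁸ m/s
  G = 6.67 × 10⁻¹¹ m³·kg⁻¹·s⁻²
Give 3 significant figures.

Planck power: P_P = c⁵/G = 3.64 × 10⁵² W.
3.83 × 10²⁶ / 3.64 × 10⁵² = 1.05 × 10⁻²⁶

1.05 × 10⁻²⁶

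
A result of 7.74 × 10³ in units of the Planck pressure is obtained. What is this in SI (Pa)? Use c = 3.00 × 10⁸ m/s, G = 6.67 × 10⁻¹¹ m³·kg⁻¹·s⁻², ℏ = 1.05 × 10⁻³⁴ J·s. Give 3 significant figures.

3.62 × 10¹¹⁷ Pa

One Planck pressure: p_P = c⁷/(ℏG²) = 4.68 × 10¹¹³ Pa.
7.74 × 10³ × 4.68 × 10¹¹³ Pa = 3.62 × 10¹¹⁷ Pa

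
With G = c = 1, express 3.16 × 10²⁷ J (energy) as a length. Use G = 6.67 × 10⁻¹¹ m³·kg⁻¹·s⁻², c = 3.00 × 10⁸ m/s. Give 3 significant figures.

Energy → length via G/c⁴.
3.16 × 10²⁷ J × (G/c⁴) = 2.60 × 10⁻¹⁷ m

2.60 × 10⁻¹⁷ m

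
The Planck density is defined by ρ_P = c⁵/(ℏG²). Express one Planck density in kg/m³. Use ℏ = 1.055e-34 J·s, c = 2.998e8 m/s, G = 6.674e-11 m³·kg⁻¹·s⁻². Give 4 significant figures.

5.154e96 kg/m³

ρ_P = c⁵/(ℏG²)
  = 2.422e42 / 4.699e-55
  = 5.154e96 kg/m³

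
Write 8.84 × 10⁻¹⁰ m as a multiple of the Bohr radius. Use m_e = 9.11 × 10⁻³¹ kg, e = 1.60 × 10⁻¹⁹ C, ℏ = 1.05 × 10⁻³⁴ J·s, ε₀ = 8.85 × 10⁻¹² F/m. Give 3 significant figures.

16.8

Bohr radius: a₀ = 4πε₀ℏ²/(m_e e²) = 5.26 × 10⁻¹¹ m.
8.84 × 10⁻¹⁰ / 5.26 × 10⁻¹¹ = 16.8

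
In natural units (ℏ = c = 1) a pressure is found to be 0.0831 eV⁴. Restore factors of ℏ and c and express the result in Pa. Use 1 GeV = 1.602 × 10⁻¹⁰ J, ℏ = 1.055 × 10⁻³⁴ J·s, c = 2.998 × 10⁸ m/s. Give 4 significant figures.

1.730 Pa

Pressure is [E]/[L]³ = [E]⁴/(ℏc)³.
1 GeV⁴ → 1/(ℏc)³ × (1 GeV in J)⁴ = 2.082 × 10³⁷ Pa.
Convert the energy scale: 0.0831 eV⁴ = 8.31 × 10⁻³⁸ GeV⁴.
Result: 8.31 × 10⁻³⁸ × 2.082 × 10³⁷ = 1.730 Pa.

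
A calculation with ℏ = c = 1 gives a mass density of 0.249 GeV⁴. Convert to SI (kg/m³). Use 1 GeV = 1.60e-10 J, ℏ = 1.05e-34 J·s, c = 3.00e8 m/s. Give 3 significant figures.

5.80e19 kg/m³

Mass density is [E]/(c²[L]³) = [E]⁴/(ℏ³c⁵).
1 GeV⁴ → 1/(ℏ³c⁵) × (1 GeV in J)⁴ = 2.33e20 kg/m³.
Result: 0.249 × 2.33e20 = 5.80e19 kg/m³.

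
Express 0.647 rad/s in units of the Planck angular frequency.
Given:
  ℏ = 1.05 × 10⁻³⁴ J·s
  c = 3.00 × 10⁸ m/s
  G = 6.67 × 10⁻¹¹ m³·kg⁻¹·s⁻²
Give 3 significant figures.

Planck angular frequency: ω_P = √(c⁵/(ℏG)) = 1.86 × 10⁴³ rad/s.
0.647 / 1.86 × 10⁴³ = 3.47 × 10⁻⁴⁴

3.47 × 10⁻⁴⁴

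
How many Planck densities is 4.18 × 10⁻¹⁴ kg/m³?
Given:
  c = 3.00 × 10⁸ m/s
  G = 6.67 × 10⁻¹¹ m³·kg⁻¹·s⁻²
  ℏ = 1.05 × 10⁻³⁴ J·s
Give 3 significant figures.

Planck density: ρ_P = c⁵/(ℏG²) = 5.20 × 10⁹⁶ kg/m³.
4.18 × 10⁻¹⁴ / 5.20 × 10⁹⁶ = 8.04 × 10⁻¹¹¹

8.04 × 10⁻¹¹¹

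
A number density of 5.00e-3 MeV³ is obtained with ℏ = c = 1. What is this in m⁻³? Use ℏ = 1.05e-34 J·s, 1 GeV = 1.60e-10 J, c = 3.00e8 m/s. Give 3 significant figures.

Number density is [L]⁻³ = [E]³/(ℏc)³.
1 GeV³ → 1/(ℏc)³ × (1 GeV in J)³ = 1.31e47 m⁻³.
Convert the energy scale: 5.00e-3 MeV³ = 5.00e-12 GeV³.
Result: 5.00e-12 × 1.31e47 = 6.55e35 m⁻³.

6.55e35 m⁻³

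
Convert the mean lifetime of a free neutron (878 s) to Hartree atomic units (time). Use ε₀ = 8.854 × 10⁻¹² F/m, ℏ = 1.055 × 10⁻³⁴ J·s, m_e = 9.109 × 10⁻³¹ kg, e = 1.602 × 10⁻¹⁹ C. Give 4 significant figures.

atomic unit of time: τ_au = (4πε₀)²ℏ³/(m_e e⁴) = 2.423 × 10⁻¹⁷ s.
878 / 2.423 × 10⁻¹⁷ = 3.624 × 10¹⁹

3.624 × 10¹⁹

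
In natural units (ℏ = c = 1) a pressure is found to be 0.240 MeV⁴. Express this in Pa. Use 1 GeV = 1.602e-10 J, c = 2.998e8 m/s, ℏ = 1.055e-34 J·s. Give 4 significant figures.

4.996e24 Pa

Pressure is [E]/[L]³ = [E]⁴/(ℏc)³.
1 GeV⁴ → 1/(ℏc)³ × (1 GeV in J)⁴ = 2.082e37 Pa.
Convert the energy scale: 0.240 MeV⁴ = 2.40e-13 GeV⁴.
Result: 2.40e-13 × 2.082e37 = 4.996e24 Pa.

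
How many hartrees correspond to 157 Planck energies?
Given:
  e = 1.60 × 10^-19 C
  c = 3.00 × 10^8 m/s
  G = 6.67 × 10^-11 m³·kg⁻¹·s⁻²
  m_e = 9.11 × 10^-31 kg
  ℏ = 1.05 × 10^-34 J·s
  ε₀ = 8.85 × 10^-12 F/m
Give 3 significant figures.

Planck energy: E_P = √(ℏc⁵/G) = 1.96 × 10^9 J
hartree: E_h = m_e e⁴/(4πε₀ℏ)² = 4.38 × 10^-18 J
157 × 1.96 × 10^9 / 4.38 × 10^-18 = 7.01 × 10^28

7.01 × 10^28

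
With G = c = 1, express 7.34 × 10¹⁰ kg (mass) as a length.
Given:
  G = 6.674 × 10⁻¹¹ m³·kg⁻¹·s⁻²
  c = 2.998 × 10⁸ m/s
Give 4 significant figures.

5.450 × 10⁻¹⁷ m

In G = c = 1 units mass has dimensions of length; the conversion factor is G/c².
7.34 × 10¹⁰ kg × (G/c²) = 5.450 × 10⁻¹⁷ m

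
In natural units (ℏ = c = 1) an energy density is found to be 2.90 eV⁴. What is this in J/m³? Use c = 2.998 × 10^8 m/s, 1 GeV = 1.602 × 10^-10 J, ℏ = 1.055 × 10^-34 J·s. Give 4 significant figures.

60.37 J/m³

[E]/[L]³ = [E]⁴/(ℏc)³; restore (ℏc)⁻³.
1 GeV⁴ → 1/(ℏc)³ × (1 GeV in J)⁴ = 2.082 × 10^37 J/m³.
Convert the energy scale: 2.90 eV⁴ = 2.90 × 10^-36 GeV⁴.
Result: 2.90 × 10^-36 × 2.082 × 10^37 = 60.37 J/m³.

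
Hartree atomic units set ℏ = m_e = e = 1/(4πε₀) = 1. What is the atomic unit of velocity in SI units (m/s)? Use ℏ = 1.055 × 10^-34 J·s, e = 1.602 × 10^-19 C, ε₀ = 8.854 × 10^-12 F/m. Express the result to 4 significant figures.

2.186 × 10^6 m/s

From ℏ = m_e = e = 1/(4πε₀) = 1 the velocity scale is v_au = e²/(4πε₀ℏ).
  = 2.566 × 10^-38 / 1.174 × 10^-44
  = 2.186 × 10^6 m/s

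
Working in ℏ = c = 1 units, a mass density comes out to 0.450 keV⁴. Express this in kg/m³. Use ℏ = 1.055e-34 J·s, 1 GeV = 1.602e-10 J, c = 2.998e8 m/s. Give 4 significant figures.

Mass density is [E]/(c²[L]³) = [E]⁴/(ℏ³c⁵).
1 GeV⁴ → 1/(ℏ³c⁵) × (1 GeV in J)⁴ = 2.316e20 kg/m³.
Convert the energy scale: 0.450 keV⁴ = 4.50e-25 GeV⁴.
Result: 4.50e-25 × 2.316e20 = 1.042e-4 kg/m³.

1.042e-4 kg/m³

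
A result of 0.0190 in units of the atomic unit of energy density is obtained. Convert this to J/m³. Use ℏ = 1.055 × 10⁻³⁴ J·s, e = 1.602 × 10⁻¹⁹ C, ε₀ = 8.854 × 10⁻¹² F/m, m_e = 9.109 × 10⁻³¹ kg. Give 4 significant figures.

5.565 × 10¹¹ J/m³

One atomic unit of energy density: u_au = E_h/a₀³ = m_e⁴e¹⁰/((4πε₀)⁵ℏ⁸) = 2.929 × 10¹³ J/m³.
0.0190 × 2.929 × 10¹³ J/m³ = 5.565 × 10¹¹ J/m³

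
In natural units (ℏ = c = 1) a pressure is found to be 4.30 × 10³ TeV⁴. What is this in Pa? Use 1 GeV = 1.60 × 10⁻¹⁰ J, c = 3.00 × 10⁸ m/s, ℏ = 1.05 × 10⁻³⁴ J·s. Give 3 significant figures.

Pressure is [E]/[L]³ = [E]⁴/(ℏc)³.
1 GeV⁴ → 1/(ℏc)³ × (1 GeV in J)⁴ = 2.10 × 10³⁷ Pa.
Convert the energy scale: 4.30 × 10³ TeV⁴ = 4.30 × 10¹⁵ GeV⁴.
Result: 4.30 × 10¹⁵ × 2.10 × 10³⁷ = 9.02 × 10⁵² Pa.

9.02 × 10⁵² Pa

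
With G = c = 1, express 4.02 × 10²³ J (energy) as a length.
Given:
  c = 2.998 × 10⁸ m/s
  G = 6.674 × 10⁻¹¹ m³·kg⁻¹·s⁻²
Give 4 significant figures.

Energy → length via G/c⁴.
4.02 × 10²³ J × (G/c⁴) = 3.321 × 10⁻²¹ m

3.321 × 10⁻²¹ m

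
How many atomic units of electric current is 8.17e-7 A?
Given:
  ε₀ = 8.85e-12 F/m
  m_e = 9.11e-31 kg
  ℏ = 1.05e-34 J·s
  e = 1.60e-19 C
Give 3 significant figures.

1.22e-4

atomic unit of electric current: I_au = e E_h/ℏ = m_e e⁵/((4πε₀)²ℏ³) = 6.67e-3 A.
8.17e-7 / 6.67e-3 = 1.22e-4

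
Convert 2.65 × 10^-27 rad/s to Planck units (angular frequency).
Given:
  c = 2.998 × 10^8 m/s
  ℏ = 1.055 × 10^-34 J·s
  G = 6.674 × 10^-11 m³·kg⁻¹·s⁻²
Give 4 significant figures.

Planck angular frequency: ω_P = √(c⁵/(ℏG)) = 1.855 × 10^43 rad/s.
2.65 × 10^-27 / 1.855 × 10^43 = 1.429 × 10^-70

1.429 × 10^-70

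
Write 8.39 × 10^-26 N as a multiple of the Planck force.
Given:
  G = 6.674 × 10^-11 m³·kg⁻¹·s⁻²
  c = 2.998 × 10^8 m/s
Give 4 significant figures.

6.931 × 10^-70

Planck force: F_P = c⁴/G = 1.210 × 10^44 N.
8.39 × 10^-26 / 1.210 × 10^44 = 6.931 × 10^-70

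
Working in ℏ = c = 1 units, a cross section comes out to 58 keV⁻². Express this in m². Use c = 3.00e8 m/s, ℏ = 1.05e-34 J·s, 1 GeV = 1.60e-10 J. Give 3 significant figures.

Area is [L]² = [E]⁻²·(ℏc)²; restore (ℏc)².
1 GeV⁻² → (ℏc)² × (1 GeV in J)⁻² = 3.88e-32 m².
Convert the energy scale: 58 keV⁻² = 5.80e13 GeV⁻².
Result: 5.80e13 × 3.88e-32 = 2.25e-18 m².

2.25e-18 m²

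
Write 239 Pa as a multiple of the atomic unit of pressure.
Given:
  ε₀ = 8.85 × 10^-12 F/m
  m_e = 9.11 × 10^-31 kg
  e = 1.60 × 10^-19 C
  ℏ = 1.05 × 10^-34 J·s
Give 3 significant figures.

7.93 × 10^-12

atomic unit of pressure: P_au = E_h/a₀³ = m_e⁴e¹⁰/((4πε₀)⁵ℏ⁸) = 3.01 × 10^13 Pa.
239 / 3.01 × 10^13 = 7.93 × 10^-12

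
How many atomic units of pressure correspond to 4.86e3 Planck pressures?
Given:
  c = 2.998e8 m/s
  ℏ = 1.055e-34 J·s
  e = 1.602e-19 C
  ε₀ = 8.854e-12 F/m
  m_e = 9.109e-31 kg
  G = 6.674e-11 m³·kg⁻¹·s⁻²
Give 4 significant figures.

7.686e103

Planck pressure: p_P = c⁷/(ℏG²) = 4.632e113 Pa
atomic unit of pressure: P_au = E_h/a₀³ = m_e⁴e¹⁰/((4πε₀)⁵ℏ⁸) = 2.929e13 Pa
4.86e3 × 4.632e113 / 2.929e13 = 7.686e103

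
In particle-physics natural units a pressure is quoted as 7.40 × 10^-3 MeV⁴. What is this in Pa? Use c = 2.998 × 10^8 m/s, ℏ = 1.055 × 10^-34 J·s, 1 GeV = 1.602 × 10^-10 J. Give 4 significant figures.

Pressure is [E]/[L]³ = [E]⁴/(ℏc)³.
1 GeV⁴ → 1/(ℏc)³ × (1 GeV in J)⁴ = 2.082 × 10^37 Pa.
Convert the energy scale: 7.40 × 10^-3 MeV⁴ = 7.40 × 10^-15 GeV⁴.
Result: 7.40 × 10^-15 × 2.082 × 10^37 = 1.540 × 10^23 Pa.

1.540 × 10^23 Pa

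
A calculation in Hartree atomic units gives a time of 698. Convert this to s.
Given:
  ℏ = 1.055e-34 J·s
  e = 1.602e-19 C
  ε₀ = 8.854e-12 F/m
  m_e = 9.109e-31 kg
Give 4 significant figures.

1.691e-14 s

One atomic unit of time: τ_au = (4πε₀)²ℏ³/(m_e e⁴) = 2.423e-17 s.
698 × 2.423e-17 s = 1.691e-14 s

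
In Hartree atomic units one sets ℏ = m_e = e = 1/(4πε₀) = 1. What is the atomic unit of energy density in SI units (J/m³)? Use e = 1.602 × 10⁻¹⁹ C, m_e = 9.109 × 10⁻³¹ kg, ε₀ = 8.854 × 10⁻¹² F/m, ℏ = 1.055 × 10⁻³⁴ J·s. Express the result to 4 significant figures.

u_au = E_h/a₀³ = m_e⁴e¹⁰/((4πε₀)⁵ℏ⁸)
E_h = 4.354 × 10⁻¹⁸ J
a₀ = 5.297 × 10⁻¹¹ m
E_h/a₀³ = 2.929 × 10¹³ J/m³

2.929 × 10¹³ J/m³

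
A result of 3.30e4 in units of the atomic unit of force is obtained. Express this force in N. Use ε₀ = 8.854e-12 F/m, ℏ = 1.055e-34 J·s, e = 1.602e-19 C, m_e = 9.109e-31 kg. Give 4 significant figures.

2.713e-3 N

One atomic unit of force: F_au = E_h/a₀ = m_e²e⁶/((4πε₀)³ℏ⁴) = 8.220e-8 N.
3.30e4 × 8.220e-8 N = 2.713e-3 N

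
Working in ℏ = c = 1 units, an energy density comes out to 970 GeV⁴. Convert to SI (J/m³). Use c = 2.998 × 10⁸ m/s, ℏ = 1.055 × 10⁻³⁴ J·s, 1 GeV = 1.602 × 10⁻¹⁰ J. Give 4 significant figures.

2.019 × 10⁴⁰ J/m³

[E]/[L]³ = [E]⁴/(ℏc)³; restore (ℏc)⁻³.
1 GeV⁴ → 1/(ℏc)³ × (1 GeV in J)⁴ = 2.082 × 10³⁷ J/m³.
Result: 970 × 2.082 × 10³⁷ = 2.019 × 10⁴⁰ J/m³.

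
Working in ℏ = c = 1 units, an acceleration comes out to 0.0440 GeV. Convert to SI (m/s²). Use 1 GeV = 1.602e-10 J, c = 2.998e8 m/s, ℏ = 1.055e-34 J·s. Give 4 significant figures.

Acceleration is [L]/[T]² = c·[E]/ℏ.
1 GeV → c/ℏ × (1 GeV in J) = 4.552e32 m/s².
Result: 0.0440 × 4.552e32 = 2.003e31 m/s².

2.003e31 m/s²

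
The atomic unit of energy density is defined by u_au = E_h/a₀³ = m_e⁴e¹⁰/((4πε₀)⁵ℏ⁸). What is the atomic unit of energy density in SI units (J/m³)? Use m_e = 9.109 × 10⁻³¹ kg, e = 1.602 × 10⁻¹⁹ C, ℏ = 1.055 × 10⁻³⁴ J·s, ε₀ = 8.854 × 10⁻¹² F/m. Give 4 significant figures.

u_au = E_h/a₀³ = m_e⁴e¹⁰/((4πε₀)⁵ℏ⁸)
E_h = 4.354 × 10⁻¹⁸ J
a₀ = 5.297 × 10⁻¹¹ m
E_h/a₀³ = 2.929 × 10¹³ J/m³

2.929 × 10¹³ J/m³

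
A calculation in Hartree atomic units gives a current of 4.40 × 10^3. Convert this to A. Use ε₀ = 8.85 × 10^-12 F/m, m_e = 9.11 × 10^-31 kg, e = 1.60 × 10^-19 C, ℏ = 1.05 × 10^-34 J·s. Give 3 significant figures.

29.4 A

One atomic unit of electric current: I_au = e E_h/ℏ = m_e e⁵/((4πε₀)²ℏ³) = 6.67 × 10^-3 A.
4.40 × 10^3 × 6.67 × 10^-3 A = 29.4 A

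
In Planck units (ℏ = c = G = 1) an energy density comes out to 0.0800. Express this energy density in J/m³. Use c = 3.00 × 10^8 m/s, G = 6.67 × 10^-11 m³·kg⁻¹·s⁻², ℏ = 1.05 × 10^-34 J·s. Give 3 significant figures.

One Planck energy density: u_P = c⁷/(ℏG²) = 4.68 × 10^113 J/m³.
0.0800 × 4.68 × 10^113 J/m³ = 3.75 × 10^112 J/m³

3.75 × 10^112 J/m³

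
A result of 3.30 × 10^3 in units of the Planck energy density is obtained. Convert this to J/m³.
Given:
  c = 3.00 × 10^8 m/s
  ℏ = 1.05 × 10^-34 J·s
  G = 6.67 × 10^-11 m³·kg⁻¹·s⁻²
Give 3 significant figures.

One Planck energy density: u_P = c⁷/(ℏG²) = 4.68 × 10^113 J/m³.
3.30 × 10^3 × 4.68 × 10^113 J/m³ = 1.54 × 10^117 J/m³

1.54 × 10^117 J/m³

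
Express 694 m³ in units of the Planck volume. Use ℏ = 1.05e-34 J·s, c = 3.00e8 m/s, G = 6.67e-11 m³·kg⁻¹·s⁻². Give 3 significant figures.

1.66e107

Planck volume: V_P = (ℏG/c³)^(3/2) = 4.18e-105 m³.
694 / 4.18e-105 = 1.66e107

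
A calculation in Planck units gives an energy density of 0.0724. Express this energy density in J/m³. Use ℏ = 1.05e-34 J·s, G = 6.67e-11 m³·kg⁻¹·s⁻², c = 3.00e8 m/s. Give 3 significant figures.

One Planck energy density: u_P = c⁷/(ℏG²) = 4.68e113 J/m³.
0.0724 × 4.68e113 J/m³ = 3.39e112 J/m³

3.39e112 J/m³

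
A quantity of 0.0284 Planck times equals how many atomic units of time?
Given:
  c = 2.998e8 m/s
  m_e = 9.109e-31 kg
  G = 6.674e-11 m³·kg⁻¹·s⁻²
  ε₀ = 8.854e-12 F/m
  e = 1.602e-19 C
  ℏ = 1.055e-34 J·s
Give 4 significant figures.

6.320e-29

Planck time: t_P = √(ℏG/c⁵) = 5.392e-44 s
atomic unit of time: τ_au = (4πε₀)²ℏ³/(m_e e⁴) = 2.423e-17 s
0.0284 × 5.392e-44 / 2.423e-17 = 6.320e-29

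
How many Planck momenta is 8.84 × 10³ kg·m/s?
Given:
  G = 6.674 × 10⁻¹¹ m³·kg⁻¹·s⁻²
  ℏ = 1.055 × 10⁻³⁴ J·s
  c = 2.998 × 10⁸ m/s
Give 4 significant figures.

Planck momentum: p_P = √(ℏc³/G) = 6.527 kg·m/s.
8.84 × 10³ / 6.527 = 1.354 × 10³

1.354 × 10³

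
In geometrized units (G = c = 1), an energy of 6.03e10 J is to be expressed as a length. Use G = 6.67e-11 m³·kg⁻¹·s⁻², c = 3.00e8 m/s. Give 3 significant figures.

4.97e-34 m

Energy → length via G/c⁴.
6.03e10 J × (G/c⁴) = 4.97e-34 m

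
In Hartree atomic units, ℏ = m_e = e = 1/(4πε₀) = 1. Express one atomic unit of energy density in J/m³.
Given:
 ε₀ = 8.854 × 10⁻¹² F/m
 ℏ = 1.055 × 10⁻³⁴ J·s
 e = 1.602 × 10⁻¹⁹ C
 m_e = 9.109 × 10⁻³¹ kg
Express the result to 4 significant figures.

2.929 × 10¹³ J/m³

From ℏ = m_e = e = 1/(4πε₀) = 1 the energy density scale is u_au = E_h/a₀³ = m_e⁴e¹⁰/((4πε₀)⁵ℏ⁸).
E_h = 4.354 × 10⁻¹⁸ J
a₀ = 5.297 × 10⁻¹¹ m
E_h/a₀³ = 2.929 × 10¹³ J/m³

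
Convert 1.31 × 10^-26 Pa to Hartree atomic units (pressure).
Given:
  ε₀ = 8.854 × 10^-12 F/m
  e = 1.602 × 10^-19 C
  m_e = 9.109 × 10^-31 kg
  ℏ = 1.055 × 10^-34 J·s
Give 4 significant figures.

4.472 × 10^-40

atomic unit of pressure: P_au = E_h/a₀³ = m_e⁴e¹⁰/((4πε₀)⁵ℏ⁸) = 2.929 × 10^13 Pa.
1.31 × 10^-26 / 2.929 × 10^13 = 4.472 × 10^-40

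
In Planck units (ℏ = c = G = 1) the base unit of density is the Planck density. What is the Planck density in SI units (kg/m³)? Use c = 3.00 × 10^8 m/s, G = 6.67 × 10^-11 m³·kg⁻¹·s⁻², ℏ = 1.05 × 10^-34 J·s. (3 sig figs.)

5.20 × 10^96 kg/m³

ρ_P = c⁵/(ℏG²)
  = 2.43 × 10^42 / 4.67 × 10^-55
  = 5.20 × 10^96 kg/m³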